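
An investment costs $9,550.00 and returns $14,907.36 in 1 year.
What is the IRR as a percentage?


Formula: IRR = C1/C0 - 1
Substituting: IRR = $14,907.36 / $9,550.00 - 1
Ratio: 1.56098 - 1 = 0.56098
IRR = 56.098%

56.098%


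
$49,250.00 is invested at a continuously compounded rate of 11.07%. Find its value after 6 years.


Formula: FV = P * e^(r*t)
Exponent: r*t = 0.1107 * 6 = 0.6642
e^(0.6642) = 1.942936
FV = $49,250.00 * 1.942936 = $95,689.58

$95,689.58


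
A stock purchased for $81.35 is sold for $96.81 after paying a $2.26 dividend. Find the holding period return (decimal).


Formula: HPR = (P1 - P0 + D) / P0
Gain: $96.81 - $81.35 + $2.26 = $17.72
HPR = $17.72 / $81.35 = 0.2178

0.2178


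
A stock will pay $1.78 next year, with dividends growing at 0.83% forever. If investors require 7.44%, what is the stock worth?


Formula: P = D1 / (r - g)
Spread: r - g = 0.0744 - 0.0083 = 0.0661
Substituting: P = $1.78 / 0.0661
P = $26.93

$26.93


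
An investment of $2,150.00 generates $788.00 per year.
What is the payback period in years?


Formula: Payback = investment / annual cash flow
Substituting: Payback = $2,150.00 / $788.00
Payback = 2.7284 years

2.7284 years


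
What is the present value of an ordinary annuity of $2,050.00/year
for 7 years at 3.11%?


Formula: PV = PMT * (1 - (1+r)^(-n)) / r
Discount factor: (1 + 0.0311)^(-7) = 0.807039
Bracket: 1 - 0.807039 = 0.192961
PV = $2,050.00 * 0.192961 / 0.0311 = $12,719.30

$12,719.30


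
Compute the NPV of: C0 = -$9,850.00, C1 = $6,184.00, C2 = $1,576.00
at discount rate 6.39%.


Formula: NPV = C0 + C1/(1+r) + C2/(1+r)^2
Discount C1: $6,184.00 / (1 + 0.0639) = $5,812.58
Discount C2: $1,576.00 / (1 + 0.0639)^2 = $1,392.37
NPV = -$9,850.00 + $5,812.58 + $1,392.37 = -$2,645.05

-$2,645.05


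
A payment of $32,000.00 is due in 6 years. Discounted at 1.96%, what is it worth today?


Formula: PV = FV / (1 + r)^n
Substituting: PV = $32,000.00 / (1 + 0.0196)^6
Discount factor: (1.0196)^6 = 1.123515
PV = $32,000.00 / 1.123515 = $28,482.04

$28,482.04


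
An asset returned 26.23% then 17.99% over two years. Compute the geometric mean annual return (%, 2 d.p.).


Formula: Geometric mean = ((1+r1)*(1+r2))^(1/2) - 1
Product: (1 + 0.2623) * (1 + 0.1799) = 1.2623 * 1.1799 = 1.489388
Square root: 1.489388^0.5 = 1.220405
Geometric mean = 1.220405 - 1 = 0.220405
As percentage: 22.04%

22.04%


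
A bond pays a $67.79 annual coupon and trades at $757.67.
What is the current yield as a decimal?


Formula: Current yield = annual coupon / price
Substituting: CY = $67.79 / $757.67
CY = 0.089472

0.089472


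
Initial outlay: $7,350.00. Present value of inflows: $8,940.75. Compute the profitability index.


Formula: PI = PV(cash flows) / initial investment
Substituting: PI = $8,940.75 / $7,350.00
PI = 1.2164

1.2164


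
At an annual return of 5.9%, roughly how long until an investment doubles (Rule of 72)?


Formula: Years ≈ 72 / r
Substituting: Years ≈ 72 / 5.9
Years ≈ 12.2

12.2 years


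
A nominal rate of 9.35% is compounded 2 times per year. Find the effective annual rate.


Formula: EAR = (1 + r/m)^m - 1
Period rate: r/m = 0.0935 / 2 = 0.04675
Compounding: (1 + 0.04675)^2 = 1.095686
EAR = 1.095686 - 1 = 0.095686

0.095686


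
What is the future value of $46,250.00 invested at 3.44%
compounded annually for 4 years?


Formula: FV = P * (1 + r)^n
Substituting: FV = $46,250.00 * (1 + 0.0344)^4
Growth factor: (1.0344)^4 = 1.144864
FV = $46,250.00 * 1.144864 = $52,949.98

$52,949.98


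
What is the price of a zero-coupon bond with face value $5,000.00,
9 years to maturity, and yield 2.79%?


Formula: Price = FV / (1 + r)^n
Substituting: Price = $5,000.00 / (1 + 0.0279)^9
Discount factor: (1.0279)^9 = 1.281026
Price = $5,000.00 / 1.281026 = $3,903.12

$3,903.12


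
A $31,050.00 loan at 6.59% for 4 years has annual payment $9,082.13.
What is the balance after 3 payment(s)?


Formula: Balance = PV*(1+r)^k - PMT*((1+r)^k - 1)/r
Growth: (1 + 0.0659)^3 = 1.211015
Accumulated factor: ((1+r)^k - 1)/r = 3.202043
Balance = $31,050.00 * 1.211015 - $9,082.13 * 3.202043
Balance = $8,520.63

$8,520.63


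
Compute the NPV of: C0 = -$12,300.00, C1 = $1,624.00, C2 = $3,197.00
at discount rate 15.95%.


Formula: NPV = C0 + C1/(1+r) + C2/(1+r)^2
Discount C1: $1,624.00 / (1 + 0.1595) = $1,400.60
Discount C2: $3,197.00 / (1 + 0.1595)^2 = $2,377.94
NPV = -$12,300.00 + $1,400.60 + $2,377.94 = -$8,521.45

-$8,521.45


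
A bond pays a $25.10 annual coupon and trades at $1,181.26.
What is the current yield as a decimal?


Formula: Current yield = annual coupon / price
Substituting: CY = $25.10 / $1,181.26
CY = 0.021248

0.021248


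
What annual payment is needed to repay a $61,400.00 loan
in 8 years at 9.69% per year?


Formula: PMT = PV * r / (1 - (1+r)^(-n))
Denominator: 1 - (1 + 0.0969)^(-8) = 0.52284
Numerator: $61,400.00 * 0.0969 = 5949.66
PMT = 5949.66 / 0.52284 = $11,379.50

$11,379.50


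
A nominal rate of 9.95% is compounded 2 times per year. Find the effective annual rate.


Formula: EAR = (1 + r/m)^m - 1
Period rate: r/m = 0.0995 / 2 = 0.04975
Compounding: (1 + 0.04975)^2 = 1.101975
EAR = 1.101975 - 1 = 0.101975

0.101975


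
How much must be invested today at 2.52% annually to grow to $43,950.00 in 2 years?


Formula: PV = FV / (1 + r)^n
Substituting: PV = $43,950.00 / (1 + 0.0252)^2
Discount factor: (1.0252)^2 = 1.051035
PV = $43,950.00 / 1.051035 = $41,815.92

$41,815.92


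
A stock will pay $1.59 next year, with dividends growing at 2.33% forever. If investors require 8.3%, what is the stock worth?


Formula: P = D1 / (r - g)
Spread: r - g = 0.083 - 0.0233 = 0.0597
Substituting: P = $1.59 / 0.0597
P = $26.63

$26.63


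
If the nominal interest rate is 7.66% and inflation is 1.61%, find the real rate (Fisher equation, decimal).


Formula: (1 + r_real) = (1 + r_nom) / (1 + inflation)
Substituting: (1 + r_real) = 1.0766 / 1.0161
(1 + r_real) = 1.059541
r_real = 1.059541 - 1 = 0.059541

0.059541


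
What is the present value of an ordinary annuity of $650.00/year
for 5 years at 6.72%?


Formula: PV = PMT * (1 - (1+r)^(-n)) / r
Discount factor: (1 + 0.0672)^(-5) = 0.722389
Bracket: 1 - 0.722389 = 0.277611
PV = $650.00 * 0.277611 / 0.0672 = $2,685.23

$2,685.23


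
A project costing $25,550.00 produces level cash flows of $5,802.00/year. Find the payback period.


Formula: Payback = investment / annual cash flow
Substituting: Payback = $25,550.00 / $5,802.00
Payback = 4.4037 years

4.4037 years


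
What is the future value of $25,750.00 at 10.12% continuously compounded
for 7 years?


Formula: FV = P * e^(r*t)
Exponent: r*t = 0.1012 * 7 = 0.7084
e^(0.7084) = 2.030739
FV = $25,750.00 * 2.030739 = $52,291.54

$52,291.54


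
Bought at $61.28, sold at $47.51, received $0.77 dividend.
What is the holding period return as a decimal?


Formula: HPR = (P1 - P0 + D) / P0
Gain: $47.51 - $61.28 + $0.77 = -$13.00
HPR = -$13.00 / $61.28 = -0.2121

-0.2121


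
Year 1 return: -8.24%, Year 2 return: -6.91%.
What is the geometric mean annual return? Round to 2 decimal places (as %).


Formula: Geometric mean = ((1+r1)*(1+r2))^(1/2) - 1
Product: (1 + -0.0824) * (1 + -0.0691) = 0.9176 * 0.9309 = 0.854194
Square root: 0.854194^0.5 = 0.924226
Geometric mean = 0.924226 - 1 = -0.075774
As percentage: -7.58%

-7.58%


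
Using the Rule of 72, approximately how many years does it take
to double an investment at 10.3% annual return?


Formula: Years ≈ 72 / r
Substituting: Years ≈ 72 / 10.3
Years ≈ 7.0

7.0 years


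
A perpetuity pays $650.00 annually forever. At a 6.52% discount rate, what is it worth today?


Formula: PV = C / r
Substituting: PV = $650.00 / 0.0652
PV = $9,969.33

$9,969.33


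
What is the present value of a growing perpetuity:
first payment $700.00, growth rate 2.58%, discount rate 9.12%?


Formula: PV = C / (r - g)
Spread: r - g = 0.0912 - 0.0258 = 0.0654
Substituting: PV = $700.00 / 0.0654
PV = $10,703.36

$10,703.36


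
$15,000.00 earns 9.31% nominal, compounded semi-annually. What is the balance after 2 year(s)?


Formula: FV = P * (1 + r/m)^(m*t)
Period rate: r/m = 0.0931 / 2 = 0.04655
Total periods: m*t = 2 * 2 = 4
Growth factor: (1 + 0.04655)^4 = 1.19961
FV = $15,000.00 * 1.19961 = $17,994.14

$17,994.14


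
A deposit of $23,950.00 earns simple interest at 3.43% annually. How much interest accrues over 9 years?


Formula: I = P * r * t
Substituting: I = $23,950.00 * 0.0343 * 9
Step: I = $23,950.00 * 0.3087
I = $7,393.37

$7,393.37


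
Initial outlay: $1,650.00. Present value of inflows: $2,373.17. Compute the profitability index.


Formula: PI = PV(cash flows) / initial investment
Substituting: PI = $2,373.17 / $1,650.00
PI = 1.4383

1.4383


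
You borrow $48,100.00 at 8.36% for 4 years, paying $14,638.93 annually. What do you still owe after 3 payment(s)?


Formula: Balance = PV*(1+r)^k - PMT*((1+r)^k - 1)/r
Growth: (1 + 0.0836)^3 = 1.272351
Accumulated factor: ((1+r)^k - 1)/r = 3.257789
Balance = $48,100.00 * 1.272351 - $14,638.93 * 3.257789
Balance = $13,509.55

$13,509.55


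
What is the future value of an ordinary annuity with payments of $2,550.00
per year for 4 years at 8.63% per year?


Formula: FV = PMT * ((1+r)^n - 1) / r
Growth factor: (1 + 0.0863)^4 = 1.392513
Numerator: 1.392513 - 1 = 0.392513
FV = $2,550.00 * 0.392513 / 0.0863 = $11,598.00

$11,598.00


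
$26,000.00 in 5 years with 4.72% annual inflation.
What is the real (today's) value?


Formula: Real value = nominal / (1 + inflation)^years
Price level: (1 + 0.0472)^5 = 1.259355
Real value = $26,000.00 / 1.259355 = $20,645.49

$20,645.49


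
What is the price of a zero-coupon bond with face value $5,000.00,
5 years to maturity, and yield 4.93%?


Formula: Price = FV / (1 + r)^n
Substituting: Price = $5,000.00 / (1 + 0.0493)^5
Discount factor: (1.0493)^5 = 1.272033
Price = $5,000.00 / 1.272033 = $3,930.72

$3,930.72


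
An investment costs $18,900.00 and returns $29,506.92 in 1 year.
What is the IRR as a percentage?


Formula: IRR = C1/C0 - 1
Substituting: IRR = $29,506.92 / $18,900.00 - 1
Ratio: 1.561213 - 1 = 0.561213
IRR = 56.1213%

56.1213%


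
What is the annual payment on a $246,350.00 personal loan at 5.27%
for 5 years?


Formula: PMT = PV * r / (1 - (1+r)^(-n))
Denominator: 1 - (1 + 0.0527)^(-5) = 0.22647
Numerator: $246,350.00 * 0.0527 = 12982.645
PMT = 12982.645 / 0.22647 = $57,325.99

$57,325.99


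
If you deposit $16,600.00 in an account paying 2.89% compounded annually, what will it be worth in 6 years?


Formula: FV = P * (1 + r)^n
Substituting: FV = $16,600.00 * (1 + 0.0289)^6
Growth factor: (1.0289)^6 = 1.186421
FV = $16,600.00 * 1.186421 = $19,694.60

$19,694.60


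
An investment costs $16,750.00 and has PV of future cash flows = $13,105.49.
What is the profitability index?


Formula: PI = PV(cash flows) / initial investment
Substituting: PI = $13,105.49 / $16,750.00
PI = 0.7824

0.7824


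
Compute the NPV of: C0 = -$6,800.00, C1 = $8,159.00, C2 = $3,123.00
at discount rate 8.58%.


Formula: NPV = C0 + C1/(1+r) + C2/(1+r)^2
Discount C1: $8,159.00 / (1 + 0.0858) = $7,514.28
Discount C2: $3,123.00 / (1 + 0.0858)^2 = $2,648.94
NPV = -$6,800.00 + $7,514.28 + $2,648.94 = $3,363.22

$3,363.22


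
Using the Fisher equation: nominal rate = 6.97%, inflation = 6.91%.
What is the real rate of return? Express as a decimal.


Formula: (1 + r_real) = (1 + r_nom) / (1 + inflation)
Substituting: (1 + r_real) = 1.0697 / 1.0691
(1 + r_real) = 1.000561
r_real = 1.000561 - 1 = 0.000561

0.000561


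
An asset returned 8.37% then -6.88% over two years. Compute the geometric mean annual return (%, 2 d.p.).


Formula: Geometric mean = ((1+r1)*(1+r2))^(1/2) - 1
Product: (1 + 0.0837) * (1 + -0.0688) = 1.0837 * 0.9312 = 1.009141
Square root: 1.009141^0.5 = 1.00456
Geometric mean = 1.00456 - 1 = 0.00456
As percentage: 0.46%

0.46%


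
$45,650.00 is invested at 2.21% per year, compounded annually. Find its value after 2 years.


Formula: FV = P * (1 + r)^n
Substituting: FV = $45,650.00 * (1 + 0.0221)^2
Growth factor: (1.0221)^2 = 1.044688
FV = $45,650.00 * 1.044688 = $47,690.03

$47,690.03


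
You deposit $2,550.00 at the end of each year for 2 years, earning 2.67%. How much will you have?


Formula: FV = PMT * ((1+r)^n - 1) / r
Growth factor: (1 + 0.0267)^2 = 1.054113
Numerator: 1.054113 - 1 = 0.054113
FV = $2,550.00 * 0.054113 / 0.0267 = $5,168.09

$5,168.09


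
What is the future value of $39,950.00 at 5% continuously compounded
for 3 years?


Formula: FV = P * e^(r*t)
Exponent: r*t = 0.05 * 3 = 0.15
e^(0.15) = 1.161834
FV = $39,950.00 * 1.161834 = $46,415.28

$46,415.28


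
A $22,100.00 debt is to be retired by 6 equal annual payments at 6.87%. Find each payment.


Formula: PMT = PV * r / (1 - (1+r)^(-n))
Denominator: 1 - (1 + 0.0687)^(-6) = 0.32878
Numerator: $22,100.00 * 0.0687 = 1518.27
PMT = 1518.27 / 0.32878 = $4,617.90

$4,617.90


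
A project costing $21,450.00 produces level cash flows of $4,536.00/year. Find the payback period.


Formula: Payback = investment / annual cash flow
Substituting: Payback = $21,450.00 / $4,536.00
Payback = 4.7288 years

4.7288 years


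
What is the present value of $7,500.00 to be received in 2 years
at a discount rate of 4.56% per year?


Formula: PV = FV / (1 + r)^n
Substituting: PV = $7,500.00 / (1 + 0.0456)^2
Discount factor: (1.0456)^2 = 1.093279
PV = $7,500.00 / 1.093279 = $6,860.09

$6,860.09


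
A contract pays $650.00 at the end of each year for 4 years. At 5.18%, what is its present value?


Formula: PV = PMT * (1 - (1+r)^(-n)) / r
Discount factor: (1 + 0.0518)^(-4) = 0.817085
Bracket: 1 - 0.817085 = 0.182915
PV = $650.00 * 0.182915 / 0.0518 = $2,295.26

$2,295.26


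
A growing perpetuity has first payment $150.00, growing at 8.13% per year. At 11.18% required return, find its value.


Formula: PV = C / (r - g)
Spread: r - g = 0.1118 - 0.0813 = 0.0305
Substituting: PV = $150.00 / 0.0305
PV = $4,918.03

$4,918.03


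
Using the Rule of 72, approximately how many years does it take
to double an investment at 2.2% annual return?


Formula: Years ≈ 72 / r
Substituting: Years ≈ 72 / 2.2
Years ≈ 32.7

32.7 years


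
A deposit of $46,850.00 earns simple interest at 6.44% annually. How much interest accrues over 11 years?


Formula: I = P * r * t
Substituting: I = $46,850.00 * 0.0644 * 11
Step: I = $46,850.00 * 0.7084
I = $33,188.54

$33,188.54


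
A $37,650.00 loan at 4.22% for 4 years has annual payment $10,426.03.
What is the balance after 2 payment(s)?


Formula: Balance = PV*(1+r)^k - PMT*((1+r)^k - 1)/r
Growth: (1 + 0.0422)^2 = 1.086181
Accumulated factor: ((1+r)^k - 1)/r = 2.0422
Balance = $37,650.00 * 1.086181 - $10,426.03 * 2.0422
Balance = $19,602.67

$19,602.67


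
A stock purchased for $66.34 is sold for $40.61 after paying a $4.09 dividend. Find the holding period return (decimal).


Formula: HPR = (P1 - P0 + D) / P0
Gain: $40.61 - $66.34 + $4.09 = -$21.64
HPR = -$21.64 / $66.34 = -0.3262

-0.3262


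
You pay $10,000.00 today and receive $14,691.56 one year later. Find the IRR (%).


Formula: IRR = C1/C0 - 1
Substituting: IRR = $14,691.56 / $10,000.00 - 1
Ratio: 1.469156 - 1 = 0.469156
IRR = 46.9156%

46.9156%


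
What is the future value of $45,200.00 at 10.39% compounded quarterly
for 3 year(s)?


Formula: FV = P * (1 + r/m)^(m*t)
Period rate: r/m = 0.1039 / 4 = 0.025975
Total periods: m*t = 4 * 3 = 12
Growth factor: (1 + 0.025975)^12 = 1.360321
FV = $45,200.00 * 1.360321 = $61,486.50

$61,486.50


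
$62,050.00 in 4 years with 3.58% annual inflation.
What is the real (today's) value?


Formula: Real value = nominal / (1 + inflation)^years
Price level: (1 + 0.0358)^4 = 1.151075
Real value = $62,050.00 / 1.151075 = $53,906.13

$53,906.13


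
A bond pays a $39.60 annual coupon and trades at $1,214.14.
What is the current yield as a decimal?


Formula: Current yield = annual coupon / price
Substituting: CY = $39.60 / $1,214.14
CY = 0.032616

0.032616


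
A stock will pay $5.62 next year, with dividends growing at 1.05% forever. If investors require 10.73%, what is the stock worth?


Formula: P = D1 / (r - g)
Spread: r - g = 0.1073 - 0.0105 = 0.0968
Substituting: P = $5.62 / 0.0968
P = $58.06

$58.06


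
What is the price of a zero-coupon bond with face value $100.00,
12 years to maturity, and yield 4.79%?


Formula: Price = FV / (1 + r)^n
Substituting: Price = $100.00 / (1 + 0.0479)^12
Discount factor: (1.0479)^12 = 1.753227
Price = $100.00 / 1.753227 = $57.04

$57.04


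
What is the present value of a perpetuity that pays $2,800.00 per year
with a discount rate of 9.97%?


Formula: PV = C / r
Substituting: PV = $2,800.00 / 0.0997
PV = $28,084.25

$28,084.25


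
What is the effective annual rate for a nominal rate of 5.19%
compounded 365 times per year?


Formula: EAR = (1 + r/m)^m - 1
Period rate: r/m = 0.0519 / 365 = 0.000142
Compounding: (1 + 0.000142)^365 = 1.053267
EAR = 1.053267 - 1 = 0.053267

0.053267


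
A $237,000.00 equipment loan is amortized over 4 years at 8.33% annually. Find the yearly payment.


Formula: PMT = PV * r / (1 - (1+r)^(-n))
Denominator: 1 - (1 + 0.0833)^(-4) = 0.273886
Numerator: $237,000.00 * 0.0833 = 19742.1
PMT = 19742.1 / 0.273886 = $72,081.55

$72,081.55


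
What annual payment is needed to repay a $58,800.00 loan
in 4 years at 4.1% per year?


Formula: PMT = PV * r / (1 - (1+r)^(-n))
Denominator: 1 - (1 + 0.041)^(-4) = 0.148476
Numerator: $58,800.00 * 0.041 = 2410.8
PMT = 2410.8 / 0.148476 = $16,237.01

$16,237.01


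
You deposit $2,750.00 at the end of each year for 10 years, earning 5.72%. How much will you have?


Formula: FV = PMT * ((1+r)^n - 1) / r
Growth factor: (1 + 0.0572)^10 = 1.744101
Numerator: 1.744101 - 1 = 0.744101
FV = $2,750.00 * 0.744101 / 0.0572 = $35,774.07

$35,774.07


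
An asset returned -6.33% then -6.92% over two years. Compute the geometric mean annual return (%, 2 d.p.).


Formula: Geometric mean = ((1+r1)*(1+r2))^(1/2) - 1
Product: (1 + -0.0633) * (1 + -0.0692) = 0.9367 * 0.9308 = 0.87188
Square root: 0.87188^0.5 = 0.933745
Geometric mean = 0.933745 - 1 = -0.066255
As percentage: -6.63%

-6.63%


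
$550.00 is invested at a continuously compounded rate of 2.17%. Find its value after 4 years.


Formula: FV = P * e^(r*t)
Exponent: r*t = 0.0217 * 4 = 0.0868
e^(0.0868) = 1.090679
FV = $550.00 * 1.090679 = $599.87

$599.87


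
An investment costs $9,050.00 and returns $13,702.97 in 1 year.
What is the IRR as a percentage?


Formula: IRR = C1/C0 - 1
Substituting: IRR = $13,702.97 / $9,050.00 - 1
Ratio: 1.51414 - 1 = 0.51414
IRR = 51.414%

51.414%


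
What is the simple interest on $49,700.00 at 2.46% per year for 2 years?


Formula: I = P * r * t
Substituting: I = $49,700.00 * 0.0246 * 2
Step: I = $49,700.00 * 0.0492
I = $2,445.24

$2,445.24


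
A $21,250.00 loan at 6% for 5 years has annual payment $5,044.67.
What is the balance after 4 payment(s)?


Formula: Balance = PV*(1+r)^k - PMT*((1+r)^k - 1)/r
Growth: (1 + 0.06)^4 = 1.262477
Accumulated factor: ((1+r)^k - 1)/r = 4.374616
Balance = $21,250.00 * 1.262477 - $5,044.67 * 4.374616
Balance = $4,759.14

$4,759.14


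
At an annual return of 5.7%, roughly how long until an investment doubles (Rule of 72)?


Formula: Years ≈ 72 / r
Substituting: Years ≈ 72 / 5.7
Years ≈ 12.6

12.6 years


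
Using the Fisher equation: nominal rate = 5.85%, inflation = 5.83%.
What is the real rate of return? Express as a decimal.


Formula: (1 + r_real) = (1 + r_nom) / (1 + inflation)
Substituting: (1 + r_real) = 1.0585 / 1.0583
(1 + r_real) = 1.000189
r_real = 1.000189 - 1 = 0.000189

0.000189


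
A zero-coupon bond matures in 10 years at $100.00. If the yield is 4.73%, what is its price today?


Formula: Price = FV / (1 + r)^n
Substituting: Price = $100.00 / (1 + 0.0473)^10
Discount factor: (1.0473)^10 = 1.58749
Price = $100.00 / 1.58749 = $62.99

$62.99


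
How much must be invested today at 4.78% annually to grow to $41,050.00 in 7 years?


Formula: PV = FV / (1 + r)^n
Substituting: PV = $41,050.00 / (1 + 0.0478)^7
Discount factor: (1.0478)^7 = 1.386592
PV = $41,050.00 / 1.386592 = $29,604.95

$29,604.95


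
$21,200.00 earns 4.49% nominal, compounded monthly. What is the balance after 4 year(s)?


Formula: FV = P * (1 + r/m)^(m*t)
Period rate: r/m = 0.0449 / 12 = 0.003742
Total periods: m*t = 12 * 4 = 48
Growth factor: (1 + 0.003742)^48 = 1.196338
FV = $21,200.00 * 1.196338 = $25,362.36

$25,362.36


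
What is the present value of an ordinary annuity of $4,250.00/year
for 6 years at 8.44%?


Formula: PV = PMT * (1 - (1+r)^(-n)) / r
Discount factor: (1 + 0.0844)^(-6) = 0.614983
Bracket: 1 - 0.614983 = 0.385017
PV = $4,250.00 * 0.385017 / 0.0844 = $19,387.72

$19,387.72


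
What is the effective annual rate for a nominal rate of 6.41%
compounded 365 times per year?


Formula: EAR = (1 + r/m)^m - 1
Period rate: r/m = 0.0641 / 365 = 0.000176
Compounding: (1 + 0.000176)^365 = 1.066193
EAR = 1.066193 - 1 = 0.066193

0.066193


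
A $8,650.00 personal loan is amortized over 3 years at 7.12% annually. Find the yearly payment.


Formula: PMT = PV * r / (1 - (1+r)^(-n))
Denominator: 1 - (1 + 0.0712)^(-3) = 0.186442
Numerator: $8,650.00 * 0.0712 = 615.88
PMT = 615.88 / 0.186442 = $3,303.33

$3,303.33


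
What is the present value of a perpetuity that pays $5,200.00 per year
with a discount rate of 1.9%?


Formula: PV = C / r
Substituting: PV = $5,200.00 / 0.019
PV = $273,684.21

$273,684.21


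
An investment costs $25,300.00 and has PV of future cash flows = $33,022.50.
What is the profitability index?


Formula: PI = PV(cash flows) / initial investment
Substituting: PI = $33,022.50 / $25,300.00
PI = 1.3052

1.3052


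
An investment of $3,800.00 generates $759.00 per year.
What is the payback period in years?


Formula: Payback = investment / annual cash flow
Substituting: Payback = $3,800.00 / $759.00
Payback = 5.0066 years

5.0066 years


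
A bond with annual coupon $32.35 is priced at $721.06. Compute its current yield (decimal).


Formula: Current yield = annual coupon / price
Substituting: CY = $32.35 / $721.06
CY = 0.044865

0.044865


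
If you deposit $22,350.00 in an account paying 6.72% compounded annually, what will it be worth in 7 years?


Formula: FV = P * (1 + r)^n
Substituting: FV = $22,350.00 * (1 + 0.0672)^7
Growth factor: (1.0672)^7 = 1.576597
FV = $22,350.00 * 1.576597 = $35,236.94

$35,236.94


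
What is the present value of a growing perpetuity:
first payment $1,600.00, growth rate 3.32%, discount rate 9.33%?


Formula: PV = C / (r - g)
Spread: r - g = 0.0933 - 0.0332 = 0.0601
Substituting: PV = $1,600.00 / 0.0601
PV = $26,622.30

$26,622.30


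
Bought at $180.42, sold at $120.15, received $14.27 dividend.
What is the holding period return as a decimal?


Formula: HPR = (P1 - P0 + D) / P0
Gain: $120.15 - $180.42 + $14.27 = -$46.00
HPR = -$46.00 / $180.42 = -0.255

-0.255


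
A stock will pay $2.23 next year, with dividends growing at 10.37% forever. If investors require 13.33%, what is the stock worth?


Formula: P = D1 / (r - g)
Spread: r - g = 0.1333 - 0.1037 = 0.0296
Substituting: P = $2.23 / 0.0296
P = $75.34

$75.34


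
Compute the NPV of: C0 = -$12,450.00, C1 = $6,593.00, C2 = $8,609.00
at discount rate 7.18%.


Formula: NPV = C0 + C1/(1+r) + C2/(1+r)^2
Discount C1: $6,593.00 / (1 + 0.0718) = $6,151.33
Discount C2: $8,609.00 / (1 + 0.0718)^2 = $7,494.20
NPV = -$12,450.00 + $6,151.33 + $7,494.20 = $1,195.53

$1,195.53


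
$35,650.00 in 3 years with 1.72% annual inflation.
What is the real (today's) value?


Formula: Real value = nominal / (1 + inflation)^years
Price level: (1 + 0.0172)^3 = 1.052493
Real value = $35,650.00 / 1.052493 = $33,871.97

$33,871.97


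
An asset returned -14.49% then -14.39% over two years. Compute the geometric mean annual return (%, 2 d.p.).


Formula: Geometric mean = ((1+r1)*(1+r2))^(1/2) - 1
Product: (1 + -0.1449) * (1 + -0.1439) = 0.8551 * 0.8561 = 0.732051
Square root: 0.732051^0.5 = 0.8556
Geometric mean = 0.8556 - 1 = -0.1444
As percentage: -14.44%

-14.44%


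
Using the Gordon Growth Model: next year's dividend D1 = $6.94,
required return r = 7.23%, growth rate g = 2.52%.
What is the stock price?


Formula: P = D1 / (r - g)
Spread: r - g = 0.0723 - 0.0252 = 0.0471
Substituting: P = $6.94 / 0.0471
P = $147.35

$147.35


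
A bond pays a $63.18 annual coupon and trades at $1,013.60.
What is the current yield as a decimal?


Formula: Current yield = annual coupon / price
Substituting: CY = $63.18 / $1,013.60
CY = 0.062332

0.062332


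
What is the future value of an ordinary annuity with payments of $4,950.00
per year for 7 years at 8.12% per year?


Formula: FV = PMT * ((1+r)^n - 1) / r
Growth factor: (1 + 0.0812)^7 = 1.727199
Numerator: 1.727199 - 1 = 0.727199
FV = $4,950.00 * 0.727199 / 0.0812 = $44,330.45

$44,330.45


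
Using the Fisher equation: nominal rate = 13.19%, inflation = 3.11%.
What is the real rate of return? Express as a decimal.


Formula: (1 + r_real) = (1 + r_nom) / (1 + inflation)
Substituting: (1 + r_real) = 1.1319 / 1.0311
(1 + r_real) = 1.09776
r_real = 1.09776 - 1 = 0.09776

0.09776


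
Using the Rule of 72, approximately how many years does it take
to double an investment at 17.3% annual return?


Formula: Years ≈ 72 / r
Substituting: Years ≈ 72 / 17.3
Years ≈ 4.2

4.2 years


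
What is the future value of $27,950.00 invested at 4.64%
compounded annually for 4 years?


Formula: FV = P * (1 + r)^n
Substituting: FV = $27,950.00 * (1 + 0.0464)^4
Growth factor: (1.0464)^4 = 1.198922
FV = $27,950.00 * 1.198922 = $33,509.87

$33,509.87


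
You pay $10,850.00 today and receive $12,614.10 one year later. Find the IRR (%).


Formula: IRR = C1/C0 - 1
Substituting: IRR = $12,614.10 / $10,850.00 - 1
Ratio: 1.16259 - 1 = 0.16259
IRR = 16.259%

16.259%


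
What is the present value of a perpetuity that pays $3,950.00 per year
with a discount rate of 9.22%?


Formula: PV = C / r
Substituting: PV = $3,950.00 / 0.0922
PV = $42,841.65

$42,841.65


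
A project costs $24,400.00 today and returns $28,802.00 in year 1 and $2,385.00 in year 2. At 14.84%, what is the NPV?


Formula: NPV = C0 + C1/(1+r) + C2/(1+r)^2
Discount C1: $28,802.00 / (1 + 0.1484) = $25,080.11
Discount C2: $2,385.00 / (1 + 0.1484)^2 = $1,808.43
NPV = -$24,400.00 + $25,080.11 + $1,808.43 = $2,488.54

$2,488.54


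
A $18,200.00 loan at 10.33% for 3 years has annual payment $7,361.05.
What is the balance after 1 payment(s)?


Formula: Balance = PV*(1+r)^k - PMT*((1+r)^k - 1)/r
Growth: (1 + 0.1033)^1 = 1.1033
Accumulated factor: ((1+r)^k - 1)/r = 1.0
Balance = $18,200.00 * 1.1033 - $7,361.05 * 1.0
Balance = $12,719.01

$12,719.01


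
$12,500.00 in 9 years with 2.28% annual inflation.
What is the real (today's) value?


Formula: Real value = nominal / (1 + inflation)^years
Price level: (1 + 0.0228)^9 = 1.224945
Real value = $12,500.00 / 1.224945 = $10,204.54

$10,204.54


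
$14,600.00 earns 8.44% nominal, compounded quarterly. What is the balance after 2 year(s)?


Formula: FV = P * (1 + r/m)^(m*t)
Period rate: r/m = 0.0844 / 4 = 0.0211
Total periods: m*t = 4 * 2 = 8
Growth factor: (1 + 0.0211)^8 = 1.181806
FV = $14,600.00 * 1.181806 = $17,254.37

$17,254.37


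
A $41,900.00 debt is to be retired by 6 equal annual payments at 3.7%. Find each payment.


Formula: PMT = PV * r / (1 - (1+r)^(-n))
Denominator: 1 - (1 + 0.037)^(-6) = 0.195868
Numerator: $41,900.00 * 0.037 = 1550.3
PMT = 1550.3 / 0.195868 = $7,915.03

$7,915.03


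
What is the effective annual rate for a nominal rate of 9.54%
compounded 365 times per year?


Formula: EAR = (1 + r/m)^m - 1
Period rate: r/m = 0.0954 / 365 = 0.000261
Compounding: (1 + 0.000261)^365 = 1.100085
EAR = 1.100085 - 1 = 0.100085

0.100085


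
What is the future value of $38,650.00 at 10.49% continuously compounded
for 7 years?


Formula: FV = P * e^(r*t)
Exponent: r*t = 0.1049 * 7 = 0.7343
e^(0.7343) = 2.084023
FV = $38,650.00 * 2.084023 = $80,547.48

$80,547.48


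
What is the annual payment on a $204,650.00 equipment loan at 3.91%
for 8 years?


Formula: PMT = PV * r / (1 - (1+r)^(-n))
Denominator: 1 - (1 + 0.0391)^(-8) = 0.264231
Numerator: $204,650.00 * 0.0391 = 8001.815
PMT = 8001.815 / 0.264231 = $30,283.36

$30,283.36


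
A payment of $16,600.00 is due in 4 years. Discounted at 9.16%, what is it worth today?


Formula: PV = FV / (1 + r)^n
Substituting: PV = $16,600.00 / (1 + 0.0916)^4
Discount factor: (1.0916)^4 = 1.419888
PV = $16,600.00 / 1.419888 = $11,691.06

$11,691.06


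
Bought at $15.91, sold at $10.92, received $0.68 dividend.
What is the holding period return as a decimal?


Formula: HPR = (P1 - P0 + D) / P0
Gain: $10.92 - $15.91 + $0.68 = -$4.31
HPR = -$4.31 / $15.91 = -0.2709

-0.2709


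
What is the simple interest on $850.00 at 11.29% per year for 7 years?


Formula: I = P * r * t
Substituting: I = $850.00 * 0.1129 * 7
Step: I = $850.00 * 0.7903
I = $671.76

$671.76


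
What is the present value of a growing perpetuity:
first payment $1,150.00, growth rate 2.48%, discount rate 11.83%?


Formula: PV = C / (r - g)
Spread: r - g = 0.1183 - 0.0248 = 0.0935
Substituting: PV = $1,150.00 / 0.0935
PV = $12,299.47

$12,299.47


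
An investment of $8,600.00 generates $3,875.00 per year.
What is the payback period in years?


Formula: Payback = investment / annual cash flow
Substituting: Payback = $8,600.00 / $3,875.00
Payback = 2.2194 years

2.2194 years


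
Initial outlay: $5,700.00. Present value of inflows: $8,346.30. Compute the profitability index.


Formula: PI = PV(cash flows) / initial investment
Substituting: PI = $8,346.30 / $5,700.00
PI = 1.4643

1.4643


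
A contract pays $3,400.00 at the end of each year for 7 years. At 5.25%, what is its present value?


Formula: PV = PMT * (1 - (1+r)^(-n)) / r
Discount factor: (1 + 0.0525)^(-7) = 0.698949
Bracket: 1 - 0.698949 = 0.301051
PV = $3,400.00 * 0.301051 / 0.0525 = $19,496.66

$19,496.66


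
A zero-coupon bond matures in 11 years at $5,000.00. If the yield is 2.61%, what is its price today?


Formula: Price = FV / (1 + r)^n
Substituting: Price = $5,000.00 / (1 + 0.0261)^11
Discount factor: (1.0261)^11 = 1.327659
Price = $5,000.00 / 1.327659 = $3,766.03

$3,766.03


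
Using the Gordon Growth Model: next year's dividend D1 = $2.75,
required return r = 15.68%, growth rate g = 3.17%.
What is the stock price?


Formula: P = D1 / (r - g)
Spread: r - g = 0.1568 - 0.0317 = 0.1251
Substituting: P = $2.75 / 0.1251
P = $21.98

$21.98


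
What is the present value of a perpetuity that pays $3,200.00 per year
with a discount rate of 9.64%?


Formula: PV = C / r
Substituting: PV = $3,200.00 / 0.0964
PV = $33,195.02

$33,195.02


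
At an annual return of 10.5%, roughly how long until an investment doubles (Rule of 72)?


Formula: Years ≈ 72 / r
Substituting: Years ≈ 72 / 10.5
Years ≈ 6.9

6.9 years


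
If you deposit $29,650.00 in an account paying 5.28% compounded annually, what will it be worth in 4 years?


Formula: FV = P * (1 + r)^n
Substituting: FV = $29,650.00 * (1 + 0.0528)^4
Growth factor: (1.0528)^4 = 1.228524
FV = $29,650.00 * 1.228524 = $36,425.72

$36,425.72


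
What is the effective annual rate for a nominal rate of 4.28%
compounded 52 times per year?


Formula: EAR = (1 + r/m)^m - 1
Period rate: r/m = 0.0428 / 52 = 0.000823
Compounding: (1 + 0.000823)^52 = 1.043711
EAR = 1.043711 - 1 = 0.043711

0.043711


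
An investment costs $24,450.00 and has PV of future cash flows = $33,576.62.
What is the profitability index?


Formula: PI = PV(cash flows) / initial investment
Substituting: PI = $33,576.62 / $24,450.00
PI = 1.3733

1.3733


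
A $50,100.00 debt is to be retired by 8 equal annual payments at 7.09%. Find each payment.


Formula: PMT = PV * r / (1 - (1+r)^(-n))
Denominator: 1 - (1 + 0.0709)^(-8) = 0.421892
Numerator: $50,100.00 * 0.0709 = 3552.09
PMT = 3552.09 / 0.421892 = $8,419.42

$8,419.42


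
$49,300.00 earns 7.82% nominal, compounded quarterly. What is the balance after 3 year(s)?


Formula: FV = P * (1 + r/m)^(m*t)
Period rate: r/m = 0.0782 / 4 = 0.01955
Total periods: m*t = 4 * 3 = 12
Growth factor: (1 + 0.01955)^12 = 1.261544
FV = $49,300.00 * 1.261544 = $62,194.11

$62,194.11


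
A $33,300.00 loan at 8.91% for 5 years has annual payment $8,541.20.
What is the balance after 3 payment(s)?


Formula: Balance = PV*(1+r)^k - PMT*((1+r)^k - 1)/r
Growth: (1 + 0.0891)^3 = 1.291824
Accumulated factor: ((1+r)^k - 1)/r = 3.275239
Balance = $33,300.00 * 1.291824 - $8,541.20 * 3.275239
Balance = $15,043.26

$15,043.26


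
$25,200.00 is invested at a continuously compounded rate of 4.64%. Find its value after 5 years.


Formula: FV = P * e^(r*t)
Exponent: r*t = 0.0464 * 5 = 0.232
e^(0.232) = 1.26112
FV = $25,200.00 * 1.26112 = $31,780.22

$31,780.22


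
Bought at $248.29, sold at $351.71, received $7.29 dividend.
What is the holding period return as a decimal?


Formula: HPR = (P1 - P0 + D) / P0
Gain: $351.71 - $248.29 + $7.29 = $110.71
HPR = $110.71 / $248.29 = 0.4459

0.4459


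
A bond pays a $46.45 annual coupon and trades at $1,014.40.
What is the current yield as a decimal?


Formula: Current yield = annual coupon / price
Substituting: CY = $46.45 / $1,014.40
CY = 0.045791

0.045791


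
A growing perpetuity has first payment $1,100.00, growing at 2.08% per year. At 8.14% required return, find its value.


Formula: PV = C / (r - g)
Spread: r - g = 0.0814 - 0.0208 = 0.0606
Substituting: PV = $1,100.00 / 0.0606
PV = $18,151.82

$18,151.82


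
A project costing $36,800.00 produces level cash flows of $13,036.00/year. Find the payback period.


Formula: Payback = investment / annual cash flow
Substituting: Payback = $36,800.00 / $13,036.00
Payback = 2.823 years

2.823 years


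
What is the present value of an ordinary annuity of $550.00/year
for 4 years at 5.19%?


Formula: PV = PMT * (1 - (1+r)^(-n)) / r
Discount factor: (1 + 0.0519)^(-4) = 0.816775
Bracket: 1 - 0.816775 = 0.183225
PV = $550.00 * 0.183225 / 0.0519 = $1,941.70

$1,941.70


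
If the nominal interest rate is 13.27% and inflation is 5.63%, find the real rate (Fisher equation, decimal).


Formula: (1 + r_real) = (1 + r_nom) / (1 + inflation)
Substituting: (1 + r_real) = 1.1327 / 1.0563
(1 + r_real) = 1.072328
r_real = 1.072328 - 1 = 0.072328

0.072328


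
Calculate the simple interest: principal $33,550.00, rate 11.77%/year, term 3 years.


Formula: I = P * r * t
Substituting: I = $33,550.00 * 0.1177 * 3
Step: I = $33,550.00 * 0.3531
I = $11,846.51

$11,846.51


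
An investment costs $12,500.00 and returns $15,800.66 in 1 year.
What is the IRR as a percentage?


Formula: IRR = C1/C0 - 1
Substituting: IRR = $15,800.66 / $12,500.00 - 1
Ratio: 1.264053 - 1 = 0.264053
IRR = 26.4053%

26.4053%


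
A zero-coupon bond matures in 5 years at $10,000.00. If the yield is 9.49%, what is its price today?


Formula: Price = FV / (1 + r)^n
Substituting: Price = $10,000.00 / (1 + 0.0949)^5
Discount factor: (1.0949)^5 = 1.57352
Price = $10,000.00 / 1.57352 = $6,355.18

$6,355.18


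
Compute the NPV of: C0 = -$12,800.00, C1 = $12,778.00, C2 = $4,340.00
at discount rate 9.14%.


Formula: NPV = C0 + C1/(1+r) + C2/(1+r)^2
Discount C1: $12,778.00 / (1 + 0.0914) = $11,707.90
Discount C2: $4,340.00 / (1 + 0.0914)^2 = $3,643.53
NPV = -$12,800.00 + $11,707.90 + $3,643.53 = $2,551.42

$2,551.42


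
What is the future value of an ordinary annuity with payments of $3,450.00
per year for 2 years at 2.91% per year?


Formula: FV = PMT * ((1+r)^n - 1) / r
Growth factor: (1 + 0.0291)^2 = 1.059047
Numerator: 1.059047 - 1 = 0.059047
FV = $3,450.00 * 0.059047 / 0.0291 = $7,000.40

$7,000.40


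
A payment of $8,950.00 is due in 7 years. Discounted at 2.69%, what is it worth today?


Formula: PV = FV / (1 + r)^n
Substituting: PV = $8,950.00 / (1 + 0.0269)^7
Discount factor: (1.0269)^7 = 1.204196
PV = $8,950.00 / 1.204196 = $7,432.35

$7,432.35


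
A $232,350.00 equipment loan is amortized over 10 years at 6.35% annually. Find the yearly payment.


Formula: PMT = PV * r / (1 - (1+r)^(-n))
Denominator: 1 - (1 + 0.0635)^(-10) = 0.459712
Numerator: $232,350.00 * 0.0635 = 14754.225
PMT = 14754.225 / 0.459712 = $32,094.47

$32,094.47


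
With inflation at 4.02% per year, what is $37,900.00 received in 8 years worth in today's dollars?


Formula: Real value = nominal / (1 + inflation)^years
Price level: (1 + 0.0402)^8 = 1.370676
Real value = $37,900.00 / 1.370676 = $27,650.59

$27,650.59


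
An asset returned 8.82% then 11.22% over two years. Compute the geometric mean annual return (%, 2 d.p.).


Formula: Geometric mean = ((1+r1)*(1+r2))^(1/2) - 1
Product: (1 + 0.0882) * (1 + 0.1122) = 1.0882 * 1.1122 = 1.210296
Square root: 1.210296^0.5 = 1.100135
Geometric mean = 1.100135 - 1 = 0.100135
As percentage: 10.01%

10.01%


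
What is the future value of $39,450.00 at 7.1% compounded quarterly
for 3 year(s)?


Formula: FV = P * (1 + r/m)^(m*t)
Period rate: r/m = 0.071 / 4 = 0.01775
Total periods: m*t = 4 * 3 = 12
Growth factor: (1 + 0.01775)^12 = 1.235075
FV = $39,450.00 * 1.235075 = $48,723.71

$48,723.71


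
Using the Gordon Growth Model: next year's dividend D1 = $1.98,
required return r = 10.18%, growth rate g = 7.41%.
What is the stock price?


Formula: P = D1 / (r - g)
Spread: r - g = 0.1018 - 0.0741 = 0.0277
Substituting: P = $1.98 / 0.0277
P = $71.48

$71.48


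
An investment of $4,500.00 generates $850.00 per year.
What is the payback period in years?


Formula: Payback = investment / annual cash flow
Substituting: Payback = $4,500.00 / $850.00
Payback = 5.2941 years

5.2941 years


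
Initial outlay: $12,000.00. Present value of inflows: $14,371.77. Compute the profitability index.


Formula: PI = PV(cash flows) / initial investment
Substituting: PI = $14,371.77 / $12,000.00
PI = 1.1976

1.1976


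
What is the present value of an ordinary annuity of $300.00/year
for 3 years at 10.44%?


Formula: PV = PMT * (1 - (1+r)^(-n)) / r
Discount factor: (1 + 0.1044)^(-3) = 0.742371
Bracket: 1 - 0.742371 = 0.257629
PV = $300.00 * 0.257629 / 0.1044 = $740.31

$740.31


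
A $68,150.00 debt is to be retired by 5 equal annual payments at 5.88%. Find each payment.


Formula: PMT = PV * r / (1 - (1+r)^(-n))
Denominator: 1 - (1 + 0.0588)^(-5) = 0.248498
Numerator: $68,150.00 * 0.0588 = 4007.22
PMT = 4007.22 / 0.248498 = $16,125.79

$16,125.79


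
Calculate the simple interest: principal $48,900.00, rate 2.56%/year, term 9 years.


Formula: I = P * r * t
Substituting: I = $48,900.00 * 0.0256 * 9
Step: I = $48,900.00 * 0.2304
I = $11,266.56

$11,266.56


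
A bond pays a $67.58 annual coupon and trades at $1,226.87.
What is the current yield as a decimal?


Formula: Current yield = annual coupon / price
Substituting: CY = $67.58 / $1,226.87
CY = 0.055083

0.055083


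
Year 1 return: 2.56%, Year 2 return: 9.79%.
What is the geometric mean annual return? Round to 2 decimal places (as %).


Formula: Geometric mean = ((1+r1)*(1+r2))^(1/2) - 1
Product: (1 + 0.0256) * (1 + 0.0979) = 1.0256 * 1.0979 = 1.126006
Square root: 1.126006^0.5 = 1.061134
Geometric mean = 1.061134 - 1 = 0.061134
As percentage: 6.11%

6.11%


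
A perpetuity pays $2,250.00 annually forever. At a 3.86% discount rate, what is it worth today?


Formula: PV = C / r
Substituting: PV = $2,250.00 / 0.0386
PV = $58,290.16

$58,290.16
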